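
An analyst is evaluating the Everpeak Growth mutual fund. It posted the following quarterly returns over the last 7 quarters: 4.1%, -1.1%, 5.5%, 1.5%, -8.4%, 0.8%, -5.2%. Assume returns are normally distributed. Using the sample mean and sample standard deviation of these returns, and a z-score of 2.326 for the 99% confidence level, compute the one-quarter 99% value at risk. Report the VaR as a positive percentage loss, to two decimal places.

11.94

r̄ = (4.1 − 1.1 + 5.5 + 1.5 − 8.4 + 0.8 − 5.2) / 7 = -0.4000%
Σ(r − r̄)² = 147.6400; sample σ = √(147.6400/6) = 4.9605%
VaR = −(r̄ − z·σ) = −(-0.4000 − 2.326 × 4.9605) = −(-11.9381) = 11.9381%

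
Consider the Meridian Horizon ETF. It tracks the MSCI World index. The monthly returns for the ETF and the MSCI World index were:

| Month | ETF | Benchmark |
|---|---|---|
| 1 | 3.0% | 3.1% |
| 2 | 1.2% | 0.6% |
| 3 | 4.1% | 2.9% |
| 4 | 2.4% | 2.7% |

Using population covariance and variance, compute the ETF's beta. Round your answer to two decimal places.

0.87

r̄p = 2.6750%,  r̄m = 2.3250%
Cov = Σ(rp − r̄p)(rm − r̄m) / 4 = 0.8781
Var(rm) = Σ(rm − r̄m)² / 4 = 1.0119
β = Cov / Var = 0.8781 / 1.0119 = 0.8678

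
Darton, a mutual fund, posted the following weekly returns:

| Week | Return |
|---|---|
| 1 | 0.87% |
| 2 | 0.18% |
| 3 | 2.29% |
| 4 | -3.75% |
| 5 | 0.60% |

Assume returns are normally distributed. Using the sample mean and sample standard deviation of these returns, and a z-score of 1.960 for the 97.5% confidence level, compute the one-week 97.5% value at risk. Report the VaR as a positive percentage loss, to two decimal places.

r̄ = (0.87 + 0.18 + 2.29 − 3.75 + 0.6) / 5 = 0.190 / 5 = 0.0380%
Sample σ = √[Σ(r − r̄)² / 4] = √[20.4487 / 4] = √5.1122 = 2.2610%
VaR = −(r̄ − z·σ) = −(0.0380 − 1.960 × 2.2610) = −(-4.3936) = 4.3936%

4.39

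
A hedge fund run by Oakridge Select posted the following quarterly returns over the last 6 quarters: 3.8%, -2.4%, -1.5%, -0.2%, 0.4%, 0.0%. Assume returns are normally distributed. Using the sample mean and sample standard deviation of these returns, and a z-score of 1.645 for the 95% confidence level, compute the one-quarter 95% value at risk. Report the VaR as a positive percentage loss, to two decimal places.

3.48

μ = (3.8 − 2.4 − 1.5 − 0.2 + 0.4 + 0) / 6 = 0.10 / 6 = 0.0167%
Σ(r − μ)² = (3.8 − 0.0167)² + (-2.4 − 0.0167)² + … = 22.6483
sample σ = √(22.6483 / 5) = √4.5297 = 2.1283%
VaR = −(μ − z·σ) = −(0.0167 − 1.645 × 2.1283) = −(-3.4844) = 3.4844%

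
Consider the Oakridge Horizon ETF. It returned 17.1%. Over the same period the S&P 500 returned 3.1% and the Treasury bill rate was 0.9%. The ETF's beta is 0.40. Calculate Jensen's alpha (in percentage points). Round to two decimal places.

15.32

CAPM expected return = Rf + β(Rm − Rf) = 0.9% + 0.40 × (3.1% − 0.9%) = 0.9 + 0.40 × 2.20 = 1.7800%
Jensen's α = Rp − E[R] = 17.1% − 1.7800% = 15.3200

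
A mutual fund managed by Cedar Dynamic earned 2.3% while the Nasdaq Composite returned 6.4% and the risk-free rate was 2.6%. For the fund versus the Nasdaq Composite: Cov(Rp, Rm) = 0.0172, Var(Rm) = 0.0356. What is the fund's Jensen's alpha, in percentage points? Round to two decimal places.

-2.14

β = Cov / Var = 0.0172 / 0.0356 = 0.4831
E[R] = Rf + β(Rm − Rf) = 2.6% + 0.4831 × (6.4% − 2.6%) = 4.4358%
α = Rp − E[R] = 2.3% − 4.4358% = -2.1358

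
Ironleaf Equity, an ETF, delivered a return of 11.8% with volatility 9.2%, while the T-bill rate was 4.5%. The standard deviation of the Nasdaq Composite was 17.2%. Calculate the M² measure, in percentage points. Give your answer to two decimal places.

18.15

Sharpe = (Rp − Rf) / σp = (11.8% − 4.5%) / 9.2% = 0.7935
M² = Rf + Sharpe × σm = 4.5% + 0.7935 × 17.2% = 18.1482%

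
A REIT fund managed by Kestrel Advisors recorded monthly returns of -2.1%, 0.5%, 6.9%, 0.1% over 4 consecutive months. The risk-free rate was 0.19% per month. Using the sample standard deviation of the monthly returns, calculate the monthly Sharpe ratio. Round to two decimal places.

0.30

r̄ = (-2.1 + 0.5 + 6.9 + 0.1) / 4 = 1.3500%
Σ(r − r̄)² = 44.9900; sample σ = √(44.9900/3) = 3.8726%
Sharpe = (r̄ − rf) / σ = (1.3500 − 0.19) / 3.8726 = 1.1600 / 3.8726 = 0.2995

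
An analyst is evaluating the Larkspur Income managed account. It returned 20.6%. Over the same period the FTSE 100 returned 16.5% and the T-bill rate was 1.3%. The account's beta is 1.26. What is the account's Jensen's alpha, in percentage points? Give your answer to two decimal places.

0.15

CAPM expected return = Rf + β(Rm − Rf) = 1.3% + 1.26 × (16.5% − 1.3%) = 1.3 + 1.26 × 15.20 = 20.4520%
Jensen's α = Rp − E[R] = 20.6% − 20.4520% = 0.1480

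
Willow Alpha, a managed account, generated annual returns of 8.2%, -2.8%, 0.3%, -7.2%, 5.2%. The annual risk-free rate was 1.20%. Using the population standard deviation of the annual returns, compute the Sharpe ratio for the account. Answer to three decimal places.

r̄ = (8.2 − 2.8 + 0.3 − 7.2 + 5.2) / 5 = 0.7400%
Σ(r − r̄)² = 151.3120; population σ = √(151.3120/5) = 5.5011%
Sharpe = (r̄ − rf) / σ = (0.7400 − 1.2) / 5.5011 = -0.4600 / 5.5011 = -0.0836

-0.084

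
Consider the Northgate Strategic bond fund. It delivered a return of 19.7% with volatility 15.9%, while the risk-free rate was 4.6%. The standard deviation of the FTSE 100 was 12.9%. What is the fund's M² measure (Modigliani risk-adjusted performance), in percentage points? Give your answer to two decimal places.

Sharpe = (Rp − Rf) / σp = (19.7% − 4.6%) / 15.9% = 0.9497
M² = Rf + Sharpe × σm = 4.6% + 0.9497 × 12.9% = 16.8511%

16.85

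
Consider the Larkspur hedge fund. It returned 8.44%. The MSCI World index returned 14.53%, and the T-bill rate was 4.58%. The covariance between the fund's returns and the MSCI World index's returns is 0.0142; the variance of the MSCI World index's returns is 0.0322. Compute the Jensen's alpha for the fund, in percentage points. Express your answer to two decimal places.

β = Cov / Var = 0.0142 / 0.0322 = 0.4410
E[R] = Rf + β(Rm − Rf) = 4.58% + 0.4410 × (14.53% − 4.58%) = 8.9680%
α = Rp − E[R] = 8.44% − 8.9680% = -0.5280

-0.53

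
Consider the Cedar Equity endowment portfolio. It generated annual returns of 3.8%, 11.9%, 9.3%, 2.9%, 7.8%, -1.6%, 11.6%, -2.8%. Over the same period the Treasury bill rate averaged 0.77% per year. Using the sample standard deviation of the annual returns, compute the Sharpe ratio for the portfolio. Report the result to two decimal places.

Mean return r̄ = 42.90 / 8 = 5.3625%
Sample σ = √[Σ(r − r̄)² / 7] = √[226.6988 / 7] = √32.3855 = 5.6908%
Sharpe = (r̄ − rf) / σ = (5.3625 − 0.77) / 5.6908 = 4.5925 / 5.6908 = 0.8070

0.81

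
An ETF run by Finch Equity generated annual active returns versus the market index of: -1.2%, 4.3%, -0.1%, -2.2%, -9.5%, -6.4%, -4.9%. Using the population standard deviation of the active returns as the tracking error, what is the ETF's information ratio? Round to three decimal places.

r̄ = (-1.2 + 4.3 − 0.1 − 2.2 − 9.5 − 6.4 − 4.9) / 7 = -2.8571%
Population σ = √[Σ(r − r̄)² / 7] = √[122.8571 / 7] = √17.5510 = 4.1894%
IR = r̄ / tracking error = -2.8571 / 4.1894 = -0.6820

-0.682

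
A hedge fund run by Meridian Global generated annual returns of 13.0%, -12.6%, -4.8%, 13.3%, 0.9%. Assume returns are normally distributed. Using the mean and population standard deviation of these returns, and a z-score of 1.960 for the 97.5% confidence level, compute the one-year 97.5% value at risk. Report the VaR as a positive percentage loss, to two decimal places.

Mean return r̄ = 9.80 / 5 = 1.9600%
Σ(r − r̄)² = (13 − 1.9600)² + (-12.6 − 1.9600)² + … = 509.2920
population σ = √(509.2920 / 5) = √101.8584 = 10.0925%
VaR = −(r̄ − z·σ) = −(1.9600 − 1.960 × 10.0925) = −(-17.8213) = 17.8213%

17.82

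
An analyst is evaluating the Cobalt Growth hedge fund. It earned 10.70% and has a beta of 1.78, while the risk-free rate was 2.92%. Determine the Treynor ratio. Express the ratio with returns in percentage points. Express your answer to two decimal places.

4.37

Treynor = (Rp − Rf) / β = (10.70% − 2.92%) / 1.78 = 7.78 / 1.78 = 4.3708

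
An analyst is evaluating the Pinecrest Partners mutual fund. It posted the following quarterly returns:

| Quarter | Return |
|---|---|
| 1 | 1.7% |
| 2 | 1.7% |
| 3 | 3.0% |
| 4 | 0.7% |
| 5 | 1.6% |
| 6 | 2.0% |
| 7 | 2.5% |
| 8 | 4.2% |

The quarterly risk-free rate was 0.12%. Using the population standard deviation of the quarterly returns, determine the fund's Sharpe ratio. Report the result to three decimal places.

μ = (1.7 + 1.7 + 3 + 0.7 + 1.6 + 2 + 2.5 + 4.2) / 8 = 2.1750%
Population std dev = √[7.8750 / 8] = 0.9922%
Sharpe = (μ − rf) / σ = (2.1750 − 0.12) / 0.9922 = 2.0550 / 0.9922 = 2.0712

2.071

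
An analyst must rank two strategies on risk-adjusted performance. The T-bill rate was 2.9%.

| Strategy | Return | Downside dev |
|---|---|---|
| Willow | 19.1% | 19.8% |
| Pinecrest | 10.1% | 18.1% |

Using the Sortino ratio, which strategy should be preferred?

Willow: Sortino ratio = (19.1% − 2.9%) / 19.8% = 0.818
Pinecrest: Sortino ratio = (10.1% − 2.9%) / 18.1% = 0.398
Highest: Willow (0.818).

Willow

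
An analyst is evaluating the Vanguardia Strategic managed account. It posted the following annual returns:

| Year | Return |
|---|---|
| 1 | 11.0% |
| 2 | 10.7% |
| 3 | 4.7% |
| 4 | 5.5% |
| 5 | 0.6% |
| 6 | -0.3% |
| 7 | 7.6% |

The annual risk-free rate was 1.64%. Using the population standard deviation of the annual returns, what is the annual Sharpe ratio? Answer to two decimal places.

μ = (11 + 10.7 + 4.7 + 5.5 + 0.6 − 0.3 + 7.6) / 7 = 5.6857%
Σ(r − μ)² = (11 − 5.6857)² + (10.7 − 5.6857)² + (4.7 − 5.6857)² + … = 119.7486
population σ = √(119.7486 / 7) = √17.1069 = 4.1360%
Sharpe = (μ − rf) / σ = (5.6857 − 1.64) / 4.1360 = 4.0457 / 4.1360 = 0.9782

0.98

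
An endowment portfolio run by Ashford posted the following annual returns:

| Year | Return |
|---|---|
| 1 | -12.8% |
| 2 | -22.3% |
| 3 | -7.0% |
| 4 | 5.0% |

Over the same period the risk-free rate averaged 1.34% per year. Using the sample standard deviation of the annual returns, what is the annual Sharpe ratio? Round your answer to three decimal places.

-0.930

Mean return r̄ = -37.10 / 4 = -9.2750%
Sample σ = √[Σ(r − r̄)² / 3] = √[391.0275 / 3] = √130.3425 = 11.4168%
Sharpe = (r̄ − rf) / σ = (-9.2750 − 1.34) / 11.4168 = -10.6150 / 11.4168 = -0.9298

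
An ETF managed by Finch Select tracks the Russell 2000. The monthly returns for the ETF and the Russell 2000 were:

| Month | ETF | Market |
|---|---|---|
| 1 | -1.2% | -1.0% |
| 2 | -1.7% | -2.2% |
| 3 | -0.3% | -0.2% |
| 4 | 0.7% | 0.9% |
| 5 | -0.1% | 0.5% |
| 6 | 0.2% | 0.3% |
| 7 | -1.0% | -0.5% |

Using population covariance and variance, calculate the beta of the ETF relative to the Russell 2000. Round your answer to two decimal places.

r̄p = -0.4857%,  r̄m = -0.3143%
Cov = Σ(rp − r̄p)(rm − r̄m) / 7 = 0.7245
Var(rm) = Σ(rm − r̄m)² / 7 = 0.9412
β = Cov / Var = 0.7245 / 0.9412 = 0.7698

0.77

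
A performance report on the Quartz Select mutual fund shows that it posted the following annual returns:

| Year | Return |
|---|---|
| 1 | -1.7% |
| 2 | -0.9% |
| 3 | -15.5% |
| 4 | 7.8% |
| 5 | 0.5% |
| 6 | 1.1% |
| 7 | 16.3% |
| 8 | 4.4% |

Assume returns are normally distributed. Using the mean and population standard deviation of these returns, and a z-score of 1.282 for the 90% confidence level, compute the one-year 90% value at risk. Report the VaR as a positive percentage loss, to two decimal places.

9.35

μ = (-1.7 − 0.9 − 15.5 + 7.8 + 0.5 + 1.1 + 16.3 + 4.4) / 8 = 1.5000%
Σ(r − μ)² = (-1.7 − 1.5000)² + (-0.9 − 1.5000)² + (-15.5 − 1.5000)² + … = 573.3000
population σ = √(573.3000 / 8) = √71.6625 = 8.4654%
VaR = −(μ − z·σ) = −(1.5000 − 1.282 × 8.4654) = −(-9.3526) = 9.3526%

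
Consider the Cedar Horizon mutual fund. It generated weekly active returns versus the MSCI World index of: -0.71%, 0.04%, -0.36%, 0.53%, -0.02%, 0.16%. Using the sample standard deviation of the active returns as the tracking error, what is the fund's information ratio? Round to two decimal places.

μ = (-0.71 + 0.04 − 0.36 + 0.53 − 0.02 + 0.16) / 6 = -0.360 / 6 = -0.0600%
Sample σ = √[Σ(r − μ)² / 5] = √[0.9206 / 5] = √0.1841 = 0.4291%
IR = μ / tracking error = -0.0600 / 0.4291 = -0.1398

-0.14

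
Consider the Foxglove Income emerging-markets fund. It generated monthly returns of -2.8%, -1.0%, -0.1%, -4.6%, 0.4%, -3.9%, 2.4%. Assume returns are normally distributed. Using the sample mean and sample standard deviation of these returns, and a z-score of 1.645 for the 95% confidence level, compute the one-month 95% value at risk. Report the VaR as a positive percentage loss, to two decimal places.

5.51

Mean return r̄ = -9.60 / 7 = -1.3714%
Sample σ = √[Σ(r − r̄)² / 6] = √[37.9743 / 6] = √6.3291 = 2.5158%
VaR = −(r̄ − z·σ) = −(-1.3714 − 1.645 × 2.5158) = −(-5.5099) = 5.5099%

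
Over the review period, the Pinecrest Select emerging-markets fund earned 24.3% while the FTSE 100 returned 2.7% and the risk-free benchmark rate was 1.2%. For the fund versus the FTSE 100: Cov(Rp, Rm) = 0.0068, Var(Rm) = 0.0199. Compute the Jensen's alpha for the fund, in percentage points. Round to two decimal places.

22.59

β = Cov / Var = 0.0068 / 0.0199 = 0.3417
E[R] = Rf + β(Rm − Rf) = 1.2% + 0.3417 × (2.7% − 1.2%) = 1.7126%
α = Rp − E[R] = 24.3% − 1.7126% = 22.5874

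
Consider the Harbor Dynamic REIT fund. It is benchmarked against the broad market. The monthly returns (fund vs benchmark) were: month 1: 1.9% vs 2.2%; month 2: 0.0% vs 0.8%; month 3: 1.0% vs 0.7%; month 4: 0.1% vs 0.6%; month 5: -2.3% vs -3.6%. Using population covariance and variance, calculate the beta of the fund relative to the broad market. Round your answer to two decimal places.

0.68

r̄p = 0.1400%,  r̄m = 0.1400%
Cov = Σ(rp − r̄p)(rm − r̄m) / 5 = 2.6244
Var(rm) = Σ(rm − r̄m)² / 5 = 3.8384
β = Cov / Var = 2.6244 / 3.8384 = 0.6837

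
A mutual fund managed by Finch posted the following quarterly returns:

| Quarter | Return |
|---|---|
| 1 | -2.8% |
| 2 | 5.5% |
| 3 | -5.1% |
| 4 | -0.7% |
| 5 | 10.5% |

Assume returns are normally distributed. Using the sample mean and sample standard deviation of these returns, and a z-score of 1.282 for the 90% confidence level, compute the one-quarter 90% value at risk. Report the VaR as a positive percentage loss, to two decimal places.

6.73

r̄ = (-2.8 + 5.5 − 5.1 − 0.7 + 10.5) / 5 = 1.4800%
Σ(r − r̄)² = 163.8880; sample σ = √(163.8880/4) = 6.4009%
VaR = −(r̄ − z·σ) = −(1.4800 − 1.282 × 6.4009) = −(-6.7260) = 6.7260%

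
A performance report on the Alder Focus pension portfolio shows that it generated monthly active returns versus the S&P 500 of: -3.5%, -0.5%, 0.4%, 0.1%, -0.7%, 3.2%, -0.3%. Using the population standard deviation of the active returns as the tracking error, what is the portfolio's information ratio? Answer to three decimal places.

Mean return r̄ = -1.30 / 7 = -0.1857%
Population std dev = √[23.2486 / 7] = 1.8224%
IR = r̄ / tracking error = -0.1857 / 1.8224 = -0.1019

-0.102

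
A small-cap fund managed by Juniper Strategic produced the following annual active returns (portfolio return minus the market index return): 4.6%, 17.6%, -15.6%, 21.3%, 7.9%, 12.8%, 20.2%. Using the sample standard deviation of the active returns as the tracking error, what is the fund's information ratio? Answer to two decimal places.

μ = (4.6 + 17.6 − 15.6 + 21.3 + 7.9 + 12.8 + 20.2) / 7 = 9.8286%
Σ(r − μ)² = 986.0543; sample σ = √(986.0543/6) = 12.8196%
IR = μ / tracking error = 9.8286 / 12.8196 = 0.7667

0.77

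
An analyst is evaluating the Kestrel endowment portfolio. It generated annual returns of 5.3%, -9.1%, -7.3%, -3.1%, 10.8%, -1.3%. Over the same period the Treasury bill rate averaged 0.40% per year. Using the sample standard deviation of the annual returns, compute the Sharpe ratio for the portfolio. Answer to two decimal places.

-0.16

r̄ = (5.3 − 9.1 − 7.3 − 3.1 + 10.8 − 1.3) / 6 = -0.7833%
Σ(r − r̄)² = (5.3 − (-0.7833))² + (-9.1 − (-0.7833))² + (-7.3 − (-0.7833))² + … = 288.4483
σ = √[288.4483 / 5] = 7.5954%
Sharpe = (r̄ − rf) / σ = (-0.7833 − 0.4) / 7.5954 = -1.1833 / 7.5954 = -0.1558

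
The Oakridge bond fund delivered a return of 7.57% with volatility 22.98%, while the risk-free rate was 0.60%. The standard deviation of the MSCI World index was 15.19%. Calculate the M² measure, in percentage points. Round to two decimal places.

5.21

Sharpe = (Rp − Rf) / σp = (7.57% − 0.60%) / 22.98% = 0.3033
M² = Rf + Sharpe × σm = 0.60% + 0.3033 × 15.19% = 5.2071%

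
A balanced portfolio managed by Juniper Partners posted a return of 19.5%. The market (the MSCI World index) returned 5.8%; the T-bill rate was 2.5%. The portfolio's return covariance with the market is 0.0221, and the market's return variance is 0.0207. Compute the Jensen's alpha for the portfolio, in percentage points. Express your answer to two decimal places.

β = Cov / Var = 0.0221 / 0.0207 = 1.0676
E[R] = Rf + β(Rm − Rf) = 2.5% + 1.0676 × (5.8% − 2.5%) = 6.0231%
α = Rp − E[R] = 19.5% − 6.0231% = 13.4769

13.48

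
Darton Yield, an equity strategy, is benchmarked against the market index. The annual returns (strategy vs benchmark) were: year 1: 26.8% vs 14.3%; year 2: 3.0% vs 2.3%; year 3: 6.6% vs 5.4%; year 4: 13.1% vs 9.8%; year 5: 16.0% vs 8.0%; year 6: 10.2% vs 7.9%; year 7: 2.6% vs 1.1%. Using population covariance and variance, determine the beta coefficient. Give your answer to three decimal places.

1.795

r̄p = 11.1857%,  r̄m = 6.9714%
Cov = Σ(rp − r̄p)(rm − r̄m) / 7 = 31.3910
Var(rm) = Σ(rm − r̄m)² / 7 = 17.4849
β = Cov / Var = 31.3910 / 17.4849 = 1.7953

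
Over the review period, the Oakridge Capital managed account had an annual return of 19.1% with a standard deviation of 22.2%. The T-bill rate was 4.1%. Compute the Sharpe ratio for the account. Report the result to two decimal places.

Sharpe = (Rp − Rf) / σp = (19.1% − 4.1%) / 22.2% = 15.00% / 22.2% = 0.6757

0.68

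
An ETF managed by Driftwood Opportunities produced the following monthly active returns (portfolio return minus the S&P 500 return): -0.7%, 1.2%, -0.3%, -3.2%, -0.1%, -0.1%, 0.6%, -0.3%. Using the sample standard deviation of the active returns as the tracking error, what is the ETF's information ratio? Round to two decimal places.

-0.28

μ = (-0.7 + 1.2 − 0.3 − 3.2 − 0.1 − 0.1 + 0.6 − 0.3) / 8 = -2.90 / 8 = -0.3625%
Sample std dev = √[11.6788 / 7] = 1.2917%
IR = μ / tracking error = -0.3625 / 1.2917 = -0.2806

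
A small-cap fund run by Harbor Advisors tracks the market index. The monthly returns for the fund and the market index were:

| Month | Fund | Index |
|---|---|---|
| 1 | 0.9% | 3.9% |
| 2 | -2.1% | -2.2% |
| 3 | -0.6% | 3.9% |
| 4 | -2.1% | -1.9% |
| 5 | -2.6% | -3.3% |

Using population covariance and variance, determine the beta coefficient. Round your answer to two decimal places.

0.38

r̄p = -1.3000%,  r̄m = 0.0800%
Cov = Σ(rp − r̄p)(rm − r̄m) / 5 = 3.7760
Var(rm) = Σ(rm − r̄m)² / 5 = 9.9456
β = Cov / Var = 3.7760 / 9.9456 = 0.3797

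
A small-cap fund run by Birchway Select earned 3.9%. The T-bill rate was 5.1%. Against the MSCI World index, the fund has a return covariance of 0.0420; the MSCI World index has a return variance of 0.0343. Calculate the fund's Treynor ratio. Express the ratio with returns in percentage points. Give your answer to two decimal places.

-0.98

β = Cov / Var = 0.0420 / 0.0343 = 1.2245
Treynor = (Rp − Rf) / β = (3.9% − 5.1%) / 1.2245 = -1.20 / 1.2245 = -0.9800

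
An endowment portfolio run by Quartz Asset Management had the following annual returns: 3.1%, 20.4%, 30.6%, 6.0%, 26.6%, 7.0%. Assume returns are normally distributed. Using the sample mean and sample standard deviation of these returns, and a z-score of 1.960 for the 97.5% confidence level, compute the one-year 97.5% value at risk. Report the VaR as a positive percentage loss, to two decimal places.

Mean return r̄ = 93.70 / 6 = 15.6167%
Σ(r − r̄)² = 691.4083; sample σ = √(691.4083/5) = 11.7593%
VaR = −(r̄ − z·σ) = −(15.6167 − 1.960 × 11.7593) = −(-7.4315) = 7.4315%

7.43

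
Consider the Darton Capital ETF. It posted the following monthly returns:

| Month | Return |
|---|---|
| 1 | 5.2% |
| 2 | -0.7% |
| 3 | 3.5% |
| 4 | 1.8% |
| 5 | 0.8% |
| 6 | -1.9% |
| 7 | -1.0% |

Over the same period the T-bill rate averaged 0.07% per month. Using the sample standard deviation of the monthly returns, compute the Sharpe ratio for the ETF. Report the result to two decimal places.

0.40

r̄ = (5.2 − 0.7 + 3.5 + 1.8 + 0.8 − 1.9 − 1) / 7 = 7.70 / 7 = 1.1000%
Sample std dev = √[39.8000 / 6] = 2.5755%
Sharpe = (r̄ − rf) / σ = (1.1000 − 0.07) / 2.5755 = 1.0300 / 2.5755 = 0.3999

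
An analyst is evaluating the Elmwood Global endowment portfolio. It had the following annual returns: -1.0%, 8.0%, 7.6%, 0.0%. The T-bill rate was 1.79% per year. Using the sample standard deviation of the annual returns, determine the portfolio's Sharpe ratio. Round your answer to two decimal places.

r̄ = (-1 + 8 + 7.6 + 0) / 4 = 3.6500%
Sample σ = √[Σ(r − r̄)² / 3] = √[69.4700 / 3] = √23.1567 = 4.8121%
Sharpe = (r̄ − rf) / σ = (3.6500 − 1.79) / 4.8121 = 1.8600 / 4.8121 = 0.3865

0.39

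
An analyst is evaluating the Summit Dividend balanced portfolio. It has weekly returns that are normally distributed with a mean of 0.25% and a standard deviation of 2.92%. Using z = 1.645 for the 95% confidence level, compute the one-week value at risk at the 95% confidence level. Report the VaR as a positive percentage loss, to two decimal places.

VaR (as % loss) = −(μ − z·σ) = −(0.25% − 1.645 × 2.92%) = −(-4.5534%) = 4.5534%

4.55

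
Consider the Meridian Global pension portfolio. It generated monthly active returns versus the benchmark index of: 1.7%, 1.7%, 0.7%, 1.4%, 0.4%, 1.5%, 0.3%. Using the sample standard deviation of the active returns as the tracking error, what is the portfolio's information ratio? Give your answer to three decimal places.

μ = (1.7 + 1.7 + 0.7 + 1.4 + 0.4 + 1.5 + 0.3) / 7 = 7.70 / 7 = 1.1000%
Σ(r − μ)² = (1.7 − 1.1000)² + (1.7 − 1.1000)² + (0.7 − 1.1000)² + … = 2.2600
sample σ = √(2.2600 / 6) = √0.3767 = 0.6138%
IR = μ / tracking error = 1.1000 / 0.6138 = 1.7921

1.792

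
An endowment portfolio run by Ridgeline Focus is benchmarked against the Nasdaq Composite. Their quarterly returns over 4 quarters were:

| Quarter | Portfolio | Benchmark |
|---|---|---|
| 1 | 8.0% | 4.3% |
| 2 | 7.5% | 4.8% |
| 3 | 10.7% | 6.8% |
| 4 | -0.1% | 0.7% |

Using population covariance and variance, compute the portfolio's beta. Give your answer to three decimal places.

r̄p = 6.5250%,  r̄m = 4.1500%
Cov = Σ(rp − r̄p)(rm − r̄m) / 4 = 8.6938
Var(rm) = Σ(rm − r̄m)² / 4 = 4.8425
β = Cov / Var = 8.6938 / 4.8425 = 1.7953

1.795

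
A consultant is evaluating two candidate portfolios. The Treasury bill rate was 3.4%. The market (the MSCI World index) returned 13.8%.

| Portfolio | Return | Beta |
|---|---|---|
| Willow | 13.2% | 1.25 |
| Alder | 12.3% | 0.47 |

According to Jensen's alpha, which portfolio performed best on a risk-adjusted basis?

Alder

Willow: α = 13.2% − [3.4% + 1.25 × (13.8% − 3.4%)] = -3.200
Alder: α = 12.3% − [3.4% + 0.47 × (13.8% − 3.4%)] = 4.012
Highest: Alder (4.012).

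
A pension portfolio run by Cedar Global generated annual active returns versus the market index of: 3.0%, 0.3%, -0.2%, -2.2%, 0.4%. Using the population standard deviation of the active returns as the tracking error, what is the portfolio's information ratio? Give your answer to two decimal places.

r̄ = (3 + 0.3 − 0.2 − 2.2 + 0.4) / 5 = 0.2600%
Σ(r − r̄)² = (3 − 0.2600)² + (0.3 − 0.2600)² + (-0.2 − 0.2600)² + … = 13.7920
σ = √[13.7920 / 5] = 1.6608%
IR = r̄ / tracking error = 0.2600 / 1.6608 = 0.1566

0.16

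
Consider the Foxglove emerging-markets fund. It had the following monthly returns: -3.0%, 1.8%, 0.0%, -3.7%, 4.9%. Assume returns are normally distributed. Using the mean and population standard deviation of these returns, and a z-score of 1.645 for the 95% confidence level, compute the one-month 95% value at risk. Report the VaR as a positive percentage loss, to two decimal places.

Mean return μ = 0.00 / 5 = 0.0000%
Σ(r − μ)² = (-3 − 0.0000)² + (1.8 − 0.0000)² + (0 − 0.0000)² + … = 49.9400
σ = √[49.9400 / 5] = 3.1604%
VaR = −(μ − z·σ) = −(0.0000 − 1.645 × 3.1604) = −(-5.1989) = 5.1989%

5.20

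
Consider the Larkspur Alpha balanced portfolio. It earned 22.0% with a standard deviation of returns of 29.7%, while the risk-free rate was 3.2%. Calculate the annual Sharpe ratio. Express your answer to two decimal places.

Sharpe = (Rp − Rf) / σp = (22.0% − 3.2%) / 29.7% = 18.80% / 29.7% = 0.6330

0.63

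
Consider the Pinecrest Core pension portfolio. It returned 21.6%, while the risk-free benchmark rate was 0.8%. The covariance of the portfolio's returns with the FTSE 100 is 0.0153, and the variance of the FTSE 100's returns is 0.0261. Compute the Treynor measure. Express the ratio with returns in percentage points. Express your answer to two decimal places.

35.48

β = Cov / Var = 0.0153 / 0.0261 = 0.5862
Treynor = (Rp − Rf) / β = (21.6% − 0.8%) / 0.5862 = 20.80 / 0.5862 = 35.4828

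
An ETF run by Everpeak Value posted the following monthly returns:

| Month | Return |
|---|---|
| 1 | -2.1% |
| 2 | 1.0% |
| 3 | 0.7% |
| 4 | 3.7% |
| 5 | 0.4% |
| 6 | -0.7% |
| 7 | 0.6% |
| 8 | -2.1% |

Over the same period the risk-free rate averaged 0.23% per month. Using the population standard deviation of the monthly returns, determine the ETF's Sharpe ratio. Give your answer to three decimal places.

μ = (-2.1 + 1 + 0.7 + 3.7 + 0.4 − 0.7 + 0.6 − 2.1) / 8 = 1.50 / 8 = 0.1875%
Σ(r − μ)² = (-2.1 − 0.1875)² + (1 − 0.1875)² + (0.7 − 0.1875)² + … = 24.7288
population σ = √(24.7288 / 8) = √3.0911 = 1.7582%
Sharpe = (μ − rf) / σ = (0.1875 − 0.23) / 1.7582 = -0.0425 / 1.7582 = -0.0242

-0.024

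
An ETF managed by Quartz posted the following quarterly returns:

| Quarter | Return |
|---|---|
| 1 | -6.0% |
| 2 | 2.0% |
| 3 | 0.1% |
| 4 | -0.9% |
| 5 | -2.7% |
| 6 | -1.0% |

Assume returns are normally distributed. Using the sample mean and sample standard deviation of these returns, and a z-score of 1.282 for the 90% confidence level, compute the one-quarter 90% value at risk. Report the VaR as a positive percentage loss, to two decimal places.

4.91

μ = (-6 + 2 + 0.1 − 0.9 − 2.7 − 1) / 6 = -8.50 / 6 = -1.4167%
Sample σ = √[Σ(r − μ)² / 5] = √[37.0683 / 5] = √7.4137 = 2.7228%
VaR = −(μ − z·σ) = −(-1.4167 − 1.282 × 2.7228) = −(-4.9073) = 4.9073%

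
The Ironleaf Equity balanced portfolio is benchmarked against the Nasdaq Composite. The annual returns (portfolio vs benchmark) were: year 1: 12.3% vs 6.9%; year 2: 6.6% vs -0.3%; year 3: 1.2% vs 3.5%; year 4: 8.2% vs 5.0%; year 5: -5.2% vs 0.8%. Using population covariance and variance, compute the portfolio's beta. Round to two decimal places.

r̄p = 4.6200%,  r̄m = 3.1800%
Cov = Σ(rp − r̄p)(rm − r̄m) / 5 = 10.0944
Var(rm) = Σ(rm − r̄m)² / 5 = 7.0056
β = Cov / Var = 10.0944 / 7.0056 = 1.4409

1.44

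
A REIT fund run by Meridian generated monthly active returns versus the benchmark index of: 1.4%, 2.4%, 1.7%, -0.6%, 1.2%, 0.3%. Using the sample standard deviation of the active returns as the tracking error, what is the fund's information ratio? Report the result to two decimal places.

r̄ = (1.4 + 2.4 + 1.7 − 0.6 + 1.2 + 0.3) / 6 = 1.0667%
Σ(r − r̄)² = (1.4 − 1.0667)² + (2.4 − 1.0667)² + (1.7 − 1.0667)² + … = 5.6733
σ = √[5.6733 / 5] = 1.0652%
IR = r̄ / tracking error = 1.0667 / 1.0652 = 1.0014

1.00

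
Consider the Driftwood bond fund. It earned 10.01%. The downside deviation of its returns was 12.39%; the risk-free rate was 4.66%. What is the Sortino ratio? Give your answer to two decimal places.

Sortino = (Rp − Rf) / σd = (10.01% − 4.66%) / 12.39% = 5.35% / 12.39% = 0.4318

0.43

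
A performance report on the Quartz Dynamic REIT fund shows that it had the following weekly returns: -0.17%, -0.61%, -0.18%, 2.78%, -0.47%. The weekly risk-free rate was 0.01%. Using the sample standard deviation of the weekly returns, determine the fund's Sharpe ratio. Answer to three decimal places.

r̄ = (-0.17 − 0.61 − 0.18 + 2.78 − 0.47) / 5 = 0.2700%
Sample σ = √[Σ(r − r̄)² / 4] = √[8.0182 / 4] = √2.0046 = 1.4158%
Sharpe = (r̄ − rf) / σ = (0.2700 − 0.01) / 1.4158 = 0.2600 / 1.4158 = 0.1836

0.184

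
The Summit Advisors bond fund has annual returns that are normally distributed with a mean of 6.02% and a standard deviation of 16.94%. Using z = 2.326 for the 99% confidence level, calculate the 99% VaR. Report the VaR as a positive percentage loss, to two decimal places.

33.38

VaR (as % loss) = −(μ − z·σ) = −(6.02% − 2.326 × 16.94%) = −(-33.38244%) = 33.38244%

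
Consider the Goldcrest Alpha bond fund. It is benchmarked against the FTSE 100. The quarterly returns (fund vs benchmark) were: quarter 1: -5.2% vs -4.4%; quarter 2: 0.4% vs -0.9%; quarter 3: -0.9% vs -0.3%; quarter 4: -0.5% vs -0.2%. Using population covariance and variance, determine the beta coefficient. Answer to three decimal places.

r̄p = -1.5500%,  r̄m = -1.4500%
Cov = Σ(rp − r̄p)(rm − r̄m) / 4 = 3.4750
Var(rm) = Σ(rm − r̄m)² / 4 = 2.9725
β = Cov / Var = 3.4750 / 2.9725 = 1.1690

1.169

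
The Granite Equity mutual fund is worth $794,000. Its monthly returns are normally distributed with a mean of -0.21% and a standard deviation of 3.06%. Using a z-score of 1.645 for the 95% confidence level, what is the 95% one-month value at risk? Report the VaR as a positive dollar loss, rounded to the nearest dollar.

$41,635

Return at the 95% tail: μ − z·σ = -0.21% − 1.645 × 3.06% = -0.21 − 5.0337 = -5.2437%
VaR = −(-5.2437%) × $794,000 = 5.2437% × $794,000 = $41,635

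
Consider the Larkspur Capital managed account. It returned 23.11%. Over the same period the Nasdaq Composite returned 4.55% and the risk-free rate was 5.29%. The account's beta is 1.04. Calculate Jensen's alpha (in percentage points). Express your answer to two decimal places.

18.59

CAPM expected return = Rf + β(Rm − Rf) = 5.29% + 1.04 × (4.55% − 5.29%) = 5.29 + 1.04 × -0.74 = 4.5204%
Jensen's α = Rp − E[R] = 23.11% − 4.5204% = 18.5896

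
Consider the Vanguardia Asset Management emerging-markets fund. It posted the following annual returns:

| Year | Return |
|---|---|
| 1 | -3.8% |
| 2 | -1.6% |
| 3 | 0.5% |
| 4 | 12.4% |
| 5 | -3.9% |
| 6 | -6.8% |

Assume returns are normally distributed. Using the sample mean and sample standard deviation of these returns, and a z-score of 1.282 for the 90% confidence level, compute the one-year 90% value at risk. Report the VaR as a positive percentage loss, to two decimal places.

9.24

r̄ = (-3.8 − 1.6 + 0.5 + 12.4 − 3.9 − 6.8) / 6 = -0.5333%
Sample std dev = √[230.7533 / 5] = 6.7934%
VaR = −(r̄ − z·σ) = −(-0.5333 − 1.282 × 6.7934) = −(-9.2424) = 9.2424%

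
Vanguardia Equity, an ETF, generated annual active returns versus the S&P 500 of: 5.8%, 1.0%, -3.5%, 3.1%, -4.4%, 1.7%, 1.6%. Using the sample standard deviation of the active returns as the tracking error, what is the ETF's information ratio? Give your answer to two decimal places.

0.21

Mean return r̄ = 5.30 / 7 = 0.7571%
Σ(r − r̄)² = (5.8 − 0.7571)² + (1 − 0.7571)² + … = 77.2971
σ = √[77.2971 / 6] = 3.5893%
IR = r̄ / tracking error = 0.7571 / 3.5893 = 0.2109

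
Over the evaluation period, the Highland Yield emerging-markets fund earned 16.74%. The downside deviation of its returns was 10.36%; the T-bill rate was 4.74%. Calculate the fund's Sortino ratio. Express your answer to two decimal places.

Sortino = (Rp − Rf) / σd = (16.74% − 4.74%) / 10.36% = 12.00% / 10.36% = 1.1583

1.16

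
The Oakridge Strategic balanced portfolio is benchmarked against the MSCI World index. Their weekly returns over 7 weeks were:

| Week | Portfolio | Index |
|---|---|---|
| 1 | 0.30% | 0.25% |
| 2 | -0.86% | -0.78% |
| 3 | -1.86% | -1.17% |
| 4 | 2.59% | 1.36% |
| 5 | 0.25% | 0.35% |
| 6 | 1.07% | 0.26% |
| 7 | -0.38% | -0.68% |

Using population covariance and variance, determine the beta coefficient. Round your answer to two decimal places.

1.58

r̄p = 0.1586%,  r̄m = -0.0586%
Cov = Σ(rp − r̄p)(rm − r̄m) / 7 = 1.0191
Var(rm) = Σ(rm − r̄m)² / 7 = 0.6454
β = Cov / Var = 1.0191 / 0.6454 = 1.5790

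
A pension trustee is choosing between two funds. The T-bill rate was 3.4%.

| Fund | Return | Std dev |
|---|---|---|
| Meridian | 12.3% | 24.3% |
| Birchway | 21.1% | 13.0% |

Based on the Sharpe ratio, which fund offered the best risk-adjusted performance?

Birchway

Meridian: Sharpe ratio = (12.3% − 3.4%) / 24.3% = 0.366
Birchway: Sharpe ratio = (21.1% − 3.4%) / 13.0% = 1.362
Highest: Birchway (1.362).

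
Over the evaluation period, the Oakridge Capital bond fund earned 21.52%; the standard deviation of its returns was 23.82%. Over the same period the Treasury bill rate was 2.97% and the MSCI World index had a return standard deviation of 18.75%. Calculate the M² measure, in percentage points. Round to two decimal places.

17.57

Sharpe = (Rp − Rf) / σp = (21.52% − 2.97%) / 23.82% = 0.7788
M² = Rf + Sharpe × σm = 2.97% + 0.7788 × 18.75% = 17.5725%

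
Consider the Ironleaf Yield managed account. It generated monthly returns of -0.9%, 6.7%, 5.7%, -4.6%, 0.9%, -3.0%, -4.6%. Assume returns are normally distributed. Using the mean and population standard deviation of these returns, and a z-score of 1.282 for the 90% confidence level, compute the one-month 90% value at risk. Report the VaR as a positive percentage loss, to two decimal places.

5.50

r̄ = (-0.9 + 6.7 + 5.7 − 4.6 + 0.9 − 3 − 4.6) / 7 = 0.0286%
Σ(r − r̄)² = 130.3143; population σ = √(130.3143/7) = 4.3147%
VaR = −(r̄ − z·σ) = −(0.0286 − 1.282 × 4.3147) = −(-5.5028) = 5.5028%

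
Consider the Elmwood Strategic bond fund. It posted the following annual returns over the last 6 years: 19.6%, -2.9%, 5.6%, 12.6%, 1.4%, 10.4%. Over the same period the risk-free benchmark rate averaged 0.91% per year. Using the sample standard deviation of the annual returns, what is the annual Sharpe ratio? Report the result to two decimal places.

Mean return r̄ = 46.70 / 6 = 7.7833%
Σ(r − r̄)² = (19.6 − 7.7833)² + (-2.9 − 7.7833)² + (5.6 − 7.7833)² + … = 329.3283
σ = √[329.3283 / 5] = 8.1158%
Sharpe = (r̄ − rf) / σ = (7.7833 − 0.91) / 8.1158 = 6.8733 / 8.1158 = 0.8469

0.85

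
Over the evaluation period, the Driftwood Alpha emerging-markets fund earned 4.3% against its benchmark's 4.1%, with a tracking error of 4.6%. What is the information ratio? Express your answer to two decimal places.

IR = (Rp − Rb) / TE = (4.3% − 4.1%) / 4.6% = 0.20% / 4.6% = 0.0435

0.04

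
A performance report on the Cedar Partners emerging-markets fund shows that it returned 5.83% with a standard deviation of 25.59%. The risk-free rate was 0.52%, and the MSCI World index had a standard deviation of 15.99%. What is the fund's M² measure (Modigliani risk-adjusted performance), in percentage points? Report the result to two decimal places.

Sharpe = (Rp − Rf) / σp = (5.83% − 0.52%) / 25.59% = 0.2075
M² = Rf + Sharpe × σm = 0.52% + 0.2075 × 15.99% = 3.8379%

3.84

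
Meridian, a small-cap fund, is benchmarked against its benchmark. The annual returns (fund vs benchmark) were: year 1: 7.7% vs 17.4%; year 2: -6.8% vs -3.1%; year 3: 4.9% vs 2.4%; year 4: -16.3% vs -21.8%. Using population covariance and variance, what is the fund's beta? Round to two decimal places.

r̄p = -2.6250%,  r̄m = -1.2750%
Cov = Σ(rp − r̄p)(rm − r̄m) / 4 = 127.1931
Var(rm) = Σ(rm − r̄m)² / 4 = 196.7169
β = Cov / Var = 127.1931 / 196.7169 = 0.6466

0.65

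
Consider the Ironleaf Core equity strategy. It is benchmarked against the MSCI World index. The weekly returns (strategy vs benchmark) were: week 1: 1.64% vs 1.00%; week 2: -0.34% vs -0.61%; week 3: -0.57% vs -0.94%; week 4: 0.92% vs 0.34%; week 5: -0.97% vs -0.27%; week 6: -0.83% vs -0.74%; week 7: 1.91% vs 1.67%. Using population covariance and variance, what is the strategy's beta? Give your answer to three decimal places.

1.156

r̄p = 0.2514%,  r̄m = 0.0643%
Cov = Σ(rp − r̄p)(rm − r̄m) / 7 = 0.9498
Var(rm) = Σ(rm − r̄m)² / 7 = 0.8217
β = Cov / Var = 0.9498 / 0.8217 = 1.1559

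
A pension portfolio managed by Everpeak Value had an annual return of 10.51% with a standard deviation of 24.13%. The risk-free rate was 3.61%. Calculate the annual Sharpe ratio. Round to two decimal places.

0.29

Sharpe = (Rp − Rf) / σp = (10.51% − 3.61%) / 24.13% = 6.90% / 24.13% = 0.2860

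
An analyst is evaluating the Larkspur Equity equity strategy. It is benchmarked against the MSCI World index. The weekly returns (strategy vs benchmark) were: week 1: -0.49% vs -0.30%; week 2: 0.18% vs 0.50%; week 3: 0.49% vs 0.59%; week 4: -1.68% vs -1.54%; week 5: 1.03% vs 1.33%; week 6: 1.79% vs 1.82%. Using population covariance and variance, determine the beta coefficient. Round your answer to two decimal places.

1.00

r̄p = 0.2200%,  r̄m = 0.4000%
Cov = Σ(rp − r̄p)(rm − r̄m) / 6 = 1.2022
Var(rm) = Σ(rm − r̄m)² / 6 = 1.1968
β = Cov / Var = 1.2022 / 1.1968 = 1.0045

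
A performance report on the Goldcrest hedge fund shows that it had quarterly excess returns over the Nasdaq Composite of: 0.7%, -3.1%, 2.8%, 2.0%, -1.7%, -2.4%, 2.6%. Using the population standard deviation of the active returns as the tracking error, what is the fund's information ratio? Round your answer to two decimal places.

0.06

r̄ = (0.7 − 3.1 + 2.8 + 2 − 1.7 − 2.4 + 2.6) / 7 = 0.1286%
Population std dev = √[37.2343 / 7] = 2.3063%
IR = r̄ / tracking error = 0.1286 / 2.3063 = 0.0558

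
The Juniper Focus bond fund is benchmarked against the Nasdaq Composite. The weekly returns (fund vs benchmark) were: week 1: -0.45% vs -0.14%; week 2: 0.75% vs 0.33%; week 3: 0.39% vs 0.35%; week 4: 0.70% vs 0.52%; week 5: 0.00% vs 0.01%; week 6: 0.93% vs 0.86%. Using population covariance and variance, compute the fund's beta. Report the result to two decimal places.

r̄p = 0.3867%,  r̄m = 0.3217%
Cov = Σ(rp − r̄p)(rm − r̄m) / 6 = 0.1441
Var(rm) = Σ(rm − r̄m)² / 6 = 0.1067
β = Cov / Var = 0.1441 / 0.1067 = 1.3505

1.35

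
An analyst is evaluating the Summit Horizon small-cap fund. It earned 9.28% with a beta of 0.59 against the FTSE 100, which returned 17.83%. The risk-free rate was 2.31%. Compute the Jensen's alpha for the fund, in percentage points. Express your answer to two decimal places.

CAPM expected return = Rf + β(Rm − Rf) = 2.31% + 0.59 × (17.83% − 2.31%) = 2.31 + 0.59 × 15.52 = 11.4668%
Jensen's α = Rp − E[R] = 9.28% − 11.4668% = -2.1868

-2.19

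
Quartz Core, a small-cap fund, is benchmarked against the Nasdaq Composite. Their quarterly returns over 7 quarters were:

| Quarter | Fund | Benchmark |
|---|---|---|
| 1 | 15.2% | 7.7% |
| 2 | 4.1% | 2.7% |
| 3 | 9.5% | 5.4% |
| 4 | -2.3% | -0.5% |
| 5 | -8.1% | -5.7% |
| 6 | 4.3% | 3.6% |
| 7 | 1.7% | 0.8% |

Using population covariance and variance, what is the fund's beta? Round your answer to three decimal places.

1.707

r̄p = 3.4857%,  r̄m = 2.0000%
Cov = Σ(rp − r̄p)(rm − r̄m) / 7 = 27.8243
Var(rm) = Σ(rm − r̄m)² / 7 = 16.2971
β = Cov / Var = 27.8243 / 16.2971 = 1.7073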